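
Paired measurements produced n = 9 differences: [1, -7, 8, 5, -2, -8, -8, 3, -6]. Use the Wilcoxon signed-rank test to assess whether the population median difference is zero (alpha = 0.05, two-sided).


Step 1: Drop any zero differences (none here) and take |d_i|.
|d| = [1, 7, 8, 5, 2, 8, 8, 3, 6]
Step 2: Midrank |d_i| (ties get averaged ranks).
ranks: |1|->1, |7|->6, |8|->8, |5|->4, |2|->2, |8|->8, |8|->8, |3|->3, |6|->5
Step 3: Attach original signs; sum ranks with positive sign and with negative sign.
W+ = 1 + 8 + 4 + 3 = 16
W- = 6 + 2 + 8 + 8 + 5 = 29
(Check: W+ + W- = 45 should equal n(n+1)/2 = 45.)
Step 4: Test statistic W = min(W+, W-) = 16.
Step 5: Ties in |d|, so use the tie-corrected normal approximation.
        E[W] = n(n+1)/4 = 9*10/4 = 22.5.
        Tie groups: |d|=8 (t=3); sum(t^3 - t) = 24.
        Var[W] = n(n+1)(2n+1)/24 - sum(t^3-t)/48 = 1710/24 - 24/48 = 70.75.
        z = (W - E[W]) / sqrt(Var[W]) = (16 - 22.5) / 8.4113 = -0.7728.
        Two-sided p = 2*Phi(z) = 0.439659.
Step 6: alpha = 0.05. fail to reject H0.

W+ = 16, W- = 29, W = min = 16, p = 0.439659, fail to reject H0.


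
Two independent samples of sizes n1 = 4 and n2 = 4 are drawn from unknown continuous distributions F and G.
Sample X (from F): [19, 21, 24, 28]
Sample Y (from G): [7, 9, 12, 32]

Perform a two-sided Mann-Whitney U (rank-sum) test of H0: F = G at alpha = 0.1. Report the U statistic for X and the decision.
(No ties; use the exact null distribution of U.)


Step 1: Combine and sort all 8 observations; assign midranks.
sorted (value, group): (7,Y), (9,Y), (12,Y), (19,X), (21,X), (24,X), (28,X), (32,Y)
ranks: 7->1, 9->2, 12->3, 19->4, 21->5, 24->6, 28->7, 32->8
Step 2: Rank sum for X: R1 = 4 + 5 + 6 + 7 = 22.
Step 3: U_X = R1 - n1(n1+1)/2 = 22 - 4*5/2 = 22 - 10 = 12.
       U_Y = n1*n2 - U_X = 16 - 12 = 4.
Step 4: No ties, so the exact null distribution of U (based on enumerating the C(8,4) = 70 equally likely rank assignments) gives the two-sided p-value.
Step 5: p-value = 0.342857; compare to alpha = 0.1. fail to reject H0.

U_X = 12, p = 0.342857, fail to reject H0 at alpha = 0.1.


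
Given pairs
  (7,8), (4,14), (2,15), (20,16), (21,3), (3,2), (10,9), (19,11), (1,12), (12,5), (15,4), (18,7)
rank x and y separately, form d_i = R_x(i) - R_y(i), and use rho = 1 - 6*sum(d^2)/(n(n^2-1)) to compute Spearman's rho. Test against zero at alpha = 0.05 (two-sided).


Step 1: Rank x and y separately (midranks; no ties here).
rank(x): 7->5, 4->4, 2->2, 20->11, 21->12, 3->3, 10->6, 19->10, 1->1, 12->7, 15->8, 18->9
rank(y): 8->6, 14->10, 15->11, 16->12, 3->2, 2->1, 9->7, 11->8, 12->9, 5->4, 4->3, 7->5
Step 2: d_i = R_x(i) - R_y(i); compute d_i^2.
  (5-6)^2=1, (4-10)^2=36, (2-11)^2=81, (11-12)^2=1, (12-2)^2=100, (3-1)^2=4, (6-7)^2=1, (10-8)^2=4, (1-9)^2=64, (7-4)^2=9, (8-3)^2=25, (9-5)^2=16
sum(d^2) = 342.
Step 3: rho = 1 - 6*342 / (12*(12^2 - 1)) = 1 - 2052/1716 = -0.195804.
Step 4: Under H0, t = rho * sqrt((n-2)/(1-rho^2)) = -0.6314 ~ t(10).
Step 5: Two-sided p-value from the t-distribution with 10 df = 0.541936.
Step 6: alpha = 0.05. fail to reject H0.

rho = -0.1958, p = 0.541936, fail to reject H0 at alpha = 0.05.


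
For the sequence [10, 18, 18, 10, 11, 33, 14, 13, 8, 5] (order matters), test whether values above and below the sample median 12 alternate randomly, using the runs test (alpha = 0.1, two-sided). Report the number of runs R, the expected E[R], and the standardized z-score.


Step 1: Compute median = 12; label A = above, B = below.
Labels in order: BAABBAAABB  (n_A = 5, n_B = 5)
Step 2: Count runs R = 5.
Step 3: Under H0 (random ordering), E[R] = 2*n_A*n_B/(n_A+n_B) + 1 = 2*5*5/10 + 1 = 6.0000.
        Var[R] = 2*n_A*n_B*(2*n_A*n_B - n_A - n_B) / ((n_A+n_B)^2 * (n_A+n_B-1)) = 2000/900 = 2.2222.
        SD[R] = 1.4907.
Step 4: Continuity-corrected z = (R + 0.5 - E[R]) / SD[R] = (5 + 0.5 - 6.0000) / 1.4907 = -0.3354.
Step 5: Two-sided p-value via normal approximation = 2*(1 - Phi(|z|)) = 0.737316.
Step 6: alpha = 0.1. fail to reject H0.

R = 5, z = -0.3354, p = 0.737316, fail to reject H0.


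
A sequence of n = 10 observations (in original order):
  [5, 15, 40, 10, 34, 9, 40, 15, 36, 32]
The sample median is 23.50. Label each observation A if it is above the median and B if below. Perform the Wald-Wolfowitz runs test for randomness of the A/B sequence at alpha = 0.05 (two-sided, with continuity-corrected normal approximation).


Step 1: Compute median = 23.50; label A = above, B = below.
Labels in order: BBABABABAA  (n_A = 5, n_B = 5)
Step 2: Count runs R = 8.
Step 3: Under H0 (random ordering), E[R] = 2*n_A*n_B/(n_A+n_B) + 1 = 2*5*5/10 + 1 = 6.0000.
        Var[R] = 2*n_A*n_B*(2*n_A*n_B - n_A - n_B) / ((n_A+n_B)^2 * (n_A+n_B-1)) = 2000/900 = 2.2222.
        SD[R] = 1.4907.
Step 4: Continuity-corrected z = (R - 0.5 - E[R]) / SD[R] = (8 - 0.5 - 6.0000) / 1.4907 = 1.0062.
Step 5: Two-sided p-value via normal approximation = 2*(1 - Phi(|z|)) = 0.314305.
Step 6: alpha = 0.05. fail to reject H0.

R = 8, z = 1.0062, p = 0.314305, fail to reject H0.


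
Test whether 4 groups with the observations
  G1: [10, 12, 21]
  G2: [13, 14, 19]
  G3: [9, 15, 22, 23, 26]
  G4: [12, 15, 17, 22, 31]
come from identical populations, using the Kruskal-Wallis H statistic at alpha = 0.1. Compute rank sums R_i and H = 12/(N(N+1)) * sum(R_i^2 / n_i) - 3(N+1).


Step 1: Combine all N = 16 observations and assign midranks.
sorted (value, group, rank): (9,G3,1), (10,G1,2), (12,G1,3.5), (12,G4,3.5), (13,G2,5), (14,G2,6), (15,G3,7.5), (15,G4,7.5), (17,G4,9), (19,G2,10), (21,G1,11), (22,G3,12.5), (22,G4,12.5), (23,G3,14), (26,G3,15), (31,G4,16)
Step 2: Sum ranks within each group.
R_1 = 16.5 (n_1 = 3)
R_2 = 21 (n_2 = 3)
R_3 = 50 (n_3 = 5)
R_4 = 48.5 (n_4 = 5)
Step 3: H = 12/(N(N+1)) * sum(R_i^2/n_i) - 3(N+1)
     = 12/(16*17) * (16.5^2/3 + 21^2/3 + 50^2/5 + 48.5^2/5) - 3*17
     = 0.044118 * 1208.2 - 51
     = 2.302941.
Step 4: Ties present; correction factor C = 1 - 18/(16^3 - 16) = 0.995588. Corrected H = 2.302941 / 0.995588 = 2.313146.
Step 5: Under H0, H ~ chi^2(3); p-value = 0.510007.
Step 6: alpha = 0.1. fail to reject H0.

H = 2.3131, df = 3, p = 0.510007, fail to reject H0.


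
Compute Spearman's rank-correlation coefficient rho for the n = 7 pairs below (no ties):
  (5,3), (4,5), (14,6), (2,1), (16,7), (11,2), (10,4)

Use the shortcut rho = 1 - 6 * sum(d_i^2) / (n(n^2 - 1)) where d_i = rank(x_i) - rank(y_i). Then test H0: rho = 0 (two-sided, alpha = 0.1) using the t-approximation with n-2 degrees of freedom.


Step 1: Rank x and y separately (midranks; no ties here).
rank(x): 5->3, 4->2, 14->6, 2->1, 16->7, 11->5, 10->4
rank(y): 3->3, 5->5, 6->6, 1->1, 7->7, 2->2, 4->4
Step 2: d_i = R_x(i) - R_y(i); compute d_i^2.
  (3-3)^2=0, (2-5)^2=9, (6-6)^2=0, (1-1)^2=0, (7-7)^2=0, (5-2)^2=9, (4-4)^2=0
sum(d^2) = 18.
Step 3: rho = 1 - 6*18 / (7*(7^2 - 1)) = 1 - 108/336 = 0.678571.
Step 4: Under H0, t = rho * sqrt((n-2)/(1-rho^2)) = 2.0657 ~ t(5).
Step 5: Two-sided p-value from the t-distribution with 5 df = 0.093750.
Step 6: alpha = 0.1. reject H0.

rho = 0.6786, p = 0.093750, reject H0 at alpha = 0.1.


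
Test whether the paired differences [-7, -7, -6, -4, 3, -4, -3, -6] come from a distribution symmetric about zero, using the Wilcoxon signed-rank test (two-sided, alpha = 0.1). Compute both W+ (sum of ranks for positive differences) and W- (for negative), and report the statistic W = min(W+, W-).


Step 1: Drop any zero differences (none here) and take |d_i|.
|d| = [7, 7, 6, 4, 3, 4, 3, 6]
Step 2: Midrank |d_i| (ties get averaged ranks).
ranks: |7|->7.5, |7|->7.5, |6|->5.5, |4|->3.5, |3|->1.5, |4|->3.5, |3|->1.5, |6|->5.5
Step 3: Attach original signs; sum ranks with positive sign and with negative sign.
W+ = 1.5 = 1.5
W- = 7.5 + 7.5 + 5.5 + 3.5 + 3.5 + 1.5 + 5.5 = 34.5
(Check: W+ + W- = 36 should equal n(n+1)/2 = 36.)
Step 4: Test statistic W = min(W+, W-) = 1.5.
Step 5: Ties in |d|, so use the tie-corrected normal approximation.
        E[W] = n(n+1)/4 = 8*9/4 = 18.
        Tie groups: |d|=3 (t=2), |d|=4 (t=2), |d|=6 (t=2), |d|=7 (t=2); sum(t^3 - t) = 24.
        Var[W] = n(n+1)(2n+1)/24 - sum(t^3-t)/48 = 1224/24 - 24/48 = 50.5.
        z = (W - E[W]) / sqrt(Var[W]) = (1.5 - 18) / 7.1063 = -2.3219.
        Two-sided p = 2*Phi(z) = 0.020240.
Step 6: alpha = 0.1. reject H0.

W+ = 1.5, W- = 34.5, W = min = 1.5, p = 0.020240, reject H0.


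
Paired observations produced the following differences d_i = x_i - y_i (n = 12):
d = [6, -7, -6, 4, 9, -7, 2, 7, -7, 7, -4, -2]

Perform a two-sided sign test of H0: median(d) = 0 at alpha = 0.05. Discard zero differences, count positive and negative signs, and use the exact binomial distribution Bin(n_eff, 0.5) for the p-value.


Step 1: Discard zero differences. Original n = 12; n_eff = number of nonzero differences = 12.
Nonzero differences (with sign): +6, -7, -6, +4, +9, -7, +2, +7, -7, +7, -4, -2
Step 2: Count signs: positive = 6, negative = 6.
Step 3: Under H0: P(positive) = 0.5, so the number of positives S ~ Bin(12, 0.5).
Step 4: Two-sided exact p-value = sum of Bin(12,0.5) probabilities at or below the observed probability = 1.000000.
Step 5: alpha = 0.05. fail to reject H0.

n_eff = 12, pos = 6, neg = 6, p = 1.000000, fail to reject H0.


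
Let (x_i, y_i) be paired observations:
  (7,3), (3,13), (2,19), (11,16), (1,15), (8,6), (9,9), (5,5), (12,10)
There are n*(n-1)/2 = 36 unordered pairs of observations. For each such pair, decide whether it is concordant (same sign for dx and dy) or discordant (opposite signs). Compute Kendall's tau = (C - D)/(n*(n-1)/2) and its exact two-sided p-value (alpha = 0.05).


Step 1: Enumerate the 36 unordered pairs (i,j) with i<j and classify each by sign(x_j-x_i) * sign(y_j-y_i).
  (1,2):dx=-4,dy=+10->D; (1,3):dx=-5,dy=+16->D; (1,4):dx=+4,dy=+13->C; (1,5):dx=-6,dy=+12->D
  (1,6):dx=+1,dy=+3->C; (1,7):dx=+2,dy=+6->C; (1,8):dx=-2,dy=+2->D; (1,9):dx=+5,dy=+7->C
  (2,3):dx=-1,dy=+6->D; (2,4):dx=+8,dy=+3->C; (2,5):dx=-2,dy=+2->D; (2,6):dx=+5,dy=-7->D
  (2,7):dx=+6,dy=-4->D; (2,8):dx=+2,dy=-8->D; (2,9):dx=+9,dy=-3->D; (3,4):dx=+9,dy=-3->D
  (3,5):dx=-1,dy=-4->C; (3,6):dx=+6,dy=-13->D; (3,7):dx=+7,dy=-10->D; (3,8):dx=+3,dy=-14->D
  (3,9):dx=+10,dy=-9->D; (4,5):dx=-10,dy=-1->C; (4,6):dx=-3,dy=-10->C; (4,7):dx=-2,dy=-7->C
  (4,8):dx=-6,dy=-11->C; (4,9):dx=+1,dy=-6->D; (5,6):dx=+7,dy=-9->D; (5,7):dx=+8,dy=-6->D
  (5,8):dx=+4,dy=-10->D; (5,9):dx=+11,dy=-5->D; (6,7):dx=+1,dy=+3->C; (6,8):dx=-3,dy=-1->C
  (6,9):dx=+4,dy=+4->C; (7,8):dx=-4,dy=-4->C; (7,9):dx=+3,dy=+1->C; (8,9):dx=+7,dy=+5->C
Step 2: C = 16, D = 20, total pairs = 36.
Step 3: tau = (C - D)/(n(n-1)/2) = (16 - 20)/36 = -0.111111.
Step 4: Exact two-sided p-value (enumerate n! = 362880 permutations of y under H0): p = 0.761414.
Step 5: alpha = 0.05. fail to reject H0.

tau_b = -0.1111 (C=16, D=20), p = 0.761414, fail to reject H0.


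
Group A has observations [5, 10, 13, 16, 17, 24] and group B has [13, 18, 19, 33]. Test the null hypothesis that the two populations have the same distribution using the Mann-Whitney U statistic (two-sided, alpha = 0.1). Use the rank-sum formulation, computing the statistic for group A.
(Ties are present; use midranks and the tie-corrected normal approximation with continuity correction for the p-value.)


Step 1: Combine and sort all 10 observations; assign midranks.
sorted (value, group): (5,X), (10,X), (13,X), (13,Y), (16,X), (17,X), (18,Y), (19,Y), (24,X), (33,Y)
ranks: 5->1, 10->2, 13->3.5, 13->3.5, 16->5, 17->6, 18->7, 19->8, 24->9, 33->10
Step 2: Rank sum for X: R1 = 1 + 2 + 3.5 + 5 + 6 + 9 = 26.5.
Step 3: U_X = R1 - n1(n1+1)/2 = 26.5 - 6*7/2 = 26.5 - 21 = 5.5.
       U_Y = n1*n2 - U_X = 24 - 5.5 = 18.5.
Step 4: Ties are present, so use the tie-corrected normal approximation (with continuity correction) for the p-value.
Step 5: p-value = 0.199458; compare to alpha = 0.1. fail to reject H0.

U_X = 5.5, p = 0.199458, fail to reject H0 at alpha = 0.1.


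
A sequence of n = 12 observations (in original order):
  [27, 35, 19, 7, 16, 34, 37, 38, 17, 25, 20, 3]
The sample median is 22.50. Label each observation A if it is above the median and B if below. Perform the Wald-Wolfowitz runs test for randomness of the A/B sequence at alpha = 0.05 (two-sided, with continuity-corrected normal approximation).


Step 1: Compute median = 22.50; label A = above, B = below.
Labels in order: AABBBAAABABB  (n_A = 6, n_B = 6)
Step 2: Count runs R = 6.
Step 3: Under H0 (random ordering), E[R] = 2*n_A*n_B/(n_A+n_B) + 1 = 2*6*6/12 + 1 = 7.0000.
        Var[R] = 2*n_A*n_B*(2*n_A*n_B - n_A - n_B) / ((n_A+n_B)^2 * (n_A+n_B-1)) = 4320/1584 = 2.7273.
        SD[R] = 1.6514.
Step 4: Continuity-corrected z = (R + 0.5 - E[R]) / SD[R] = (6 + 0.5 - 7.0000) / 1.6514 = -0.3028.
Step 5: Two-sided p-value via normal approximation = 2*(1 - Phi(|z|)) = 0.762069.
Step 6: alpha = 0.05. fail to reject H0.

R = 6, z = -0.3028, p = 0.762069, fail to reject H0.


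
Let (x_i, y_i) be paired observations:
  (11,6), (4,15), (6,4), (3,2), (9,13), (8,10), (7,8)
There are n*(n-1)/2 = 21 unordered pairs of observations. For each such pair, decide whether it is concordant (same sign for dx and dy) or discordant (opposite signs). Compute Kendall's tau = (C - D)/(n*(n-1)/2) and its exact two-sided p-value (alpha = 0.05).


Step 1: Enumerate the 21 unordered pairs (i,j) with i<j and classify each by sign(x_j-x_i) * sign(y_j-y_i).
  (1,2):dx=-7,dy=+9->D; (1,3):dx=-5,dy=-2->C; (1,4):dx=-8,dy=-4->C; (1,5):dx=-2,dy=+7->D
  (1,6):dx=-3,dy=+4->D; (1,7):dx=-4,dy=+2->D; (2,3):dx=+2,dy=-11->D; (2,4):dx=-1,dy=-13->C
  (2,5):dx=+5,dy=-2->D; (2,6):dx=+4,dy=-5->D; (2,7):dx=+3,dy=-7->D; (3,4):dx=-3,dy=-2->C
  (3,5):dx=+3,dy=+9->C; (3,6):dx=+2,dy=+6->C; (3,7):dx=+1,dy=+4->C; (4,5):dx=+6,dy=+11->C
  (4,6):dx=+5,dy=+8->C; (4,7):dx=+4,dy=+6->C; (5,6):dx=-1,dy=-3->C; (5,7):dx=-2,dy=-5->C
  (6,7):dx=-1,dy=-2->C
Step 2: C = 13, D = 8, total pairs = 21.
Step 3: tau = (C - D)/(n(n-1)/2) = (13 - 8)/21 = 0.238095.
Step 4: Exact two-sided p-value (enumerate n! = 5040 permutations of y under H0): p = 0.561905.
Step 5: alpha = 0.05. fail to reject H0.

tau_b = 0.2381 (C=13, D=8), p = 0.561905, fail to reject H0.


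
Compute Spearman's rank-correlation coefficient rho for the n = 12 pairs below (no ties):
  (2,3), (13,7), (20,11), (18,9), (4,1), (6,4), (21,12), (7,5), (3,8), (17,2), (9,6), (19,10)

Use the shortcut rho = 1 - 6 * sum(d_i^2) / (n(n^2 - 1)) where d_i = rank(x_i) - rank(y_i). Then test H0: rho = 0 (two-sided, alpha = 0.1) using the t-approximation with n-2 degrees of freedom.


Step 1: Rank x and y separately (midranks; no ties here).
rank(x): 2->1, 13->7, 20->11, 18->9, 4->3, 6->4, 21->12, 7->5, 3->2, 17->8, 9->6, 19->10
rank(y): 3->3, 7->7, 11->11, 9->9, 1->1, 4->4, 12->12, 5->5, 8->8, 2->2, 6->6, 10->10
Step 2: d_i = R_x(i) - R_y(i); compute d_i^2.
  (1-3)^2=4, (7-7)^2=0, (11-11)^2=0, (9-9)^2=0, (3-1)^2=4, (4-4)^2=0, (12-12)^2=0, (5-5)^2=0, (2-8)^2=36, (8-2)^2=36, (6-6)^2=0, (10-10)^2=0
sum(d^2) = 80.
Step 3: rho = 1 - 6*80 / (12*(12^2 - 1)) = 1 - 480/1716 = 0.720280.
Step 4: Under H0, t = rho * sqrt((n-2)/(1-rho^2)) = 3.2835 ~ t(10).
Step 5: Two-sided p-value from the t-distribution with 10 df = 0.008240.
Step 6: alpha = 0.1. reject H0.

rho = 0.7203, p = 0.008240, reject H0 at alpha = 0.1.


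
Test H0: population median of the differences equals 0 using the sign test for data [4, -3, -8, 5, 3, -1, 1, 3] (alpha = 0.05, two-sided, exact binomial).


Step 1: Discard zero differences. Original n = 8; n_eff = number of nonzero differences = 8.
Nonzero differences (with sign): +4, -3, -8, +5, +3, -1, +1, +3
Step 2: Count signs: positive = 5, negative = 3.
Step 3: Under H0: P(positive) = 0.5, so the number of positives S ~ Bin(8, 0.5).
Step 4: Two-sided exact p-value = sum of Bin(8,0.5) probabilities at or below the observed probability = 0.726562.
Step 5: alpha = 0.05. fail to reject H0.

n_eff = 8, pos = 5, neg = 3, p = 0.726562, fail to reject H0.


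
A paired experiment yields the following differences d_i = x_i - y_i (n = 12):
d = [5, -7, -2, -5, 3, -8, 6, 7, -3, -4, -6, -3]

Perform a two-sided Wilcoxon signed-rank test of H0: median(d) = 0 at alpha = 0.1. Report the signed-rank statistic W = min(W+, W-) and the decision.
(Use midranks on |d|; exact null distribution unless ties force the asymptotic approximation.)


Step 1: Drop any zero differences (none here) and take |d_i|.
|d| = [5, 7, 2, 5, 3, 8, 6, 7, 3, 4, 6, 3]
Step 2: Midrank |d_i| (ties get averaged ranks).
ranks: |5|->6.5, |7|->10.5, |2|->1, |5|->6.5, |3|->3, |8|->12, |6|->8.5, |7|->10.5, |3|->3, |4|->5, |6|->8.5, |3|->3
Step 3: Attach original signs; sum ranks with positive sign and with negative sign.
W+ = 6.5 + 3 + 8.5 + 10.5 = 28.5
W- = 10.5 + 1 + 6.5 + 12 + 3 + 5 + 8.5 + 3 = 49.5
(Check: W+ + W- = 78 should equal n(n+1)/2 = 78.)
Step 4: Test statistic W = min(W+, W-) = 28.5.
Step 5: Ties in |d|, so use the tie-corrected normal approximation.
        E[W] = n(n+1)/4 = 12*13/4 = 39.
        Tie groups: |d|=3 (t=3), |d|=5 (t=2), |d|=6 (t=2), |d|=7 (t=2); sum(t^3 - t) = 42.
        Var[W] = n(n+1)(2n+1)/24 - sum(t^3-t)/48 = 3900/24 - 42/48 = 161.625.
        z = (W - E[W]) / sqrt(Var[W]) = (28.5 - 39) / 12.7132 = -0.8259.
        Two-sided p = 2*Phi(z) = 0.408853.
Step 6: alpha = 0.1. fail to reject H0.

W+ = 28.5, W- = 49.5, W = min = 28.5, p = 0.408853, fail to reject H0.


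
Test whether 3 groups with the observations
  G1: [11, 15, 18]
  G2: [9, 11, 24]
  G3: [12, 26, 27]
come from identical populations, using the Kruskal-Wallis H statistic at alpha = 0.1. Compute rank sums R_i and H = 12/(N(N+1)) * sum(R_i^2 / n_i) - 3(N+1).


Step 1: Combine all N = 9 observations and assign midranks.
sorted (value, group, rank): (9,G2,1), (11,G1,2.5), (11,G2,2.5), (12,G3,4), (15,G1,5), (18,G1,6), (24,G2,7), (26,G3,8), (27,G3,9)
Step 2: Sum ranks within each group.
R_1 = 13.5 (n_1 = 3)
R_2 = 10.5 (n_2 = 3)
R_3 = 21 (n_3 = 3)
Step 3: H = 12/(N(N+1)) * sum(R_i^2/n_i) - 3(N+1)
     = 12/(9*10) * (13.5^2/3 + 10.5^2/3 + 21^2/3) - 3*10
     = 0.133333 * 244.5 - 30
     = 2.600000.
Step 4: Ties present; correction factor C = 1 - 6/(9^3 - 9) = 0.991667. Corrected H = 2.600000 / 0.991667 = 2.621849.
Step 5: Under H0, H ~ chi^2(2); p-value = 0.269571.
Step 6: alpha = 0.1. fail to reject H0.

H = 2.6218, df = 2, p = 0.269571, fail to reject H0.


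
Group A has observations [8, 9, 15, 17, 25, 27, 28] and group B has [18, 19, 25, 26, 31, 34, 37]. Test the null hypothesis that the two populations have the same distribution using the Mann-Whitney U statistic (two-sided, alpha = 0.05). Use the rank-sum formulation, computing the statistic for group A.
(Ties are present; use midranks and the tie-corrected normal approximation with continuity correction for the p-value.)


Step 1: Combine and sort all 14 observations; assign midranks.
sorted (value, group): (8,X), (9,X), (15,X), (17,X), (18,Y), (19,Y), (25,X), (25,Y), (26,Y), (27,X), (28,X), (31,Y), (34,Y), (37,Y)
ranks: 8->1, 9->2, 15->3, 17->4, 18->5, 19->6, 25->7.5, 25->7.5, 26->9, 27->10, 28->11, 31->12, 34->13, 37->14
Step 2: Rank sum for X: R1 = 1 + 2 + 3 + 4 + 7.5 + 10 + 11 = 38.5.
Step 3: U_X = R1 - n1(n1+1)/2 = 38.5 - 7*8/2 = 38.5 - 28 = 10.5.
       U_Y = n1*n2 - U_X = 49 - 10.5 = 38.5.
Step 4: Ties are present, so use the tie-corrected normal approximation (with continuity correction) for the p-value.
Step 5: p-value = 0.084192; compare to alpha = 0.05. fail to reject H0.

U_X = 10.5, p = 0.084192, fail to reject H0 at alpha = 0.05.


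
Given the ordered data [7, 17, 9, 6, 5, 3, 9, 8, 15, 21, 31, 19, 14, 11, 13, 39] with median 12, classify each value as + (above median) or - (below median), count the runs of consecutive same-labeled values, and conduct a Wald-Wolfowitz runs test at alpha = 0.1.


Step 1: Compute median = 12; label A = above, B = below.
Labels in order: BABBBBBBAAAAABAA  (n_A = 8, n_B = 8)
Step 2: Count runs R = 6.
Step 3: Under H0 (random ordering), E[R] = 2*n_A*n_B/(n_A+n_B) + 1 = 2*8*8/16 + 1 = 9.0000.
        Var[R] = 2*n_A*n_B*(2*n_A*n_B - n_A - n_B) / ((n_A+n_B)^2 * (n_A+n_B-1)) = 14336/3840 = 3.7333.
        SD[R] = 1.9322.
Step 4: Continuity-corrected z = (R + 0.5 - E[R]) / SD[R] = (6 + 0.5 - 9.0000) / 1.9322 = -1.2939.
Step 5: Two-sided p-value via normal approximation = 2*(1 - Phi(|z|)) = 0.195709.
Step 6: alpha = 0.1. fail to reject H0.

R = 6, z = -1.2939, p = 0.195709, fail to reject H0.


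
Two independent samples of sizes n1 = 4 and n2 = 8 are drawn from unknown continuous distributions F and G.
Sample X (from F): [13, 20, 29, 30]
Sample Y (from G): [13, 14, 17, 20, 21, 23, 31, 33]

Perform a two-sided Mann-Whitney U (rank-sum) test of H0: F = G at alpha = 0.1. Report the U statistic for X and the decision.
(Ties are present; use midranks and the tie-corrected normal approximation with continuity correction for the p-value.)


Step 1: Combine and sort all 12 observations; assign midranks.
sorted (value, group): (13,X), (13,Y), (14,Y), (17,Y), (20,X), (20,Y), (21,Y), (23,Y), (29,X), (30,X), (31,Y), (33,Y)
ranks: 13->1.5, 13->1.5, 14->3, 17->4, 20->5.5, 20->5.5, 21->7, 23->8, 29->9, 30->10, 31->11, 33->12
Step 2: Rank sum for X: R1 = 1.5 + 5.5 + 9 + 10 = 26.
Step 3: U_X = R1 - n1(n1+1)/2 = 26 - 4*5/2 = 26 - 10 = 16.
       U_Y = n1*n2 - U_X = 32 - 16 = 16.
Step 4: Ties are present, so use the tie-corrected normal approximation (with continuity correction) for the p-value.
Step 5: p-value = 1.000000; compare to alpha = 0.1. fail to reject H0.

U_X = 16, p = 1.000000, fail to reject H0 at alpha = 0.1.


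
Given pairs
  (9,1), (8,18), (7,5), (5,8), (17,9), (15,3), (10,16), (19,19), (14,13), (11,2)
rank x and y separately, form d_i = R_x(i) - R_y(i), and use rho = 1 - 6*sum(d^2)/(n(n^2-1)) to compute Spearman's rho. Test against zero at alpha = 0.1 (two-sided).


Step 1: Rank x and y separately (midranks; no ties here).
rank(x): 9->4, 8->3, 7->2, 5->1, 17->9, 15->8, 10->5, 19->10, 14->7, 11->6
rank(y): 1->1, 18->9, 5->4, 8->5, 9->6, 3->3, 16->8, 19->10, 13->7, 2->2
Step 2: d_i = R_x(i) - R_y(i); compute d_i^2.
  (4-1)^2=9, (3-9)^2=36, (2-4)^2=4, (1-5)^2=16, (9-6)^2=9, (8-3)^2=25, (5-8)^2=9, (10-10)^2=0, (7-7)^2=0, (6-2)^2=16
sum(d^2) = 124.
Step 3: rho = 1 - 6*124 / (10*(10^2 - 1)) = 1 - 744/990 = 0.248485.
Step 4: Under H0, t = rho * sqrt((n-2)/(1-rho^2)) = 0.7256 ~ t(8).
Step 5: Two-sided p-value from the t-distribution with 8 df = 0.488776.
Step 6: alpha = 0.1. fail to reject H0.

rho = 0.2485, p = 0.488776, fail to reject H0 at alpha = 0.1.


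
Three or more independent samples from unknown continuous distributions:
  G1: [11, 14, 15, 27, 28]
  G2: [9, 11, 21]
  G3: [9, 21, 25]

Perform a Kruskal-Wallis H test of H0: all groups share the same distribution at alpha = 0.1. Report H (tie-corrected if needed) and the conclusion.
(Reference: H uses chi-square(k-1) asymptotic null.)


Step 1: Combine all N = 11 observations and assign midranks.
sorted (value, group, rank): (9,G2,1.5), (9,G3,1.5), (11,G1,3.5), (11,G2,3.5), (14,G1,5), (15,G1,6), (21,G2,7.5), (21,G3,7.5), (25,G3,9), (27,G1,10), (28,G1,11)
Step 2: Sum ranks within each group.
R_1 = 35.5 (n_1 = 5)
R_2 = 12.5 (n_2 = 3)
R_3 = 18 (n_3 = 3)
Step 3: H = 12/(N(N+1)) * sum(R_i^2/n_i) - 3(N+1)
     = 12/(11*12) * (35.5^2/5 + 12.5^2/3 + 18^2/3) - 3*12
     = 0.090909 * 412.133 - 36
     = 1.466667.
Step 4: Ties present; correction factor C = 1 - 18/(11^3 - 11) = 0.986364. Corrected H = 1.466667 / 0.986364 = 1.486943.
Step 5: Under H0, H ~ chi^2(2); p-value = 0.475460.
Step 6: alpha = 0.1. fail to reject H0.

H = 1.4869, df = 2, p = 0.475460, fail to reject H0.


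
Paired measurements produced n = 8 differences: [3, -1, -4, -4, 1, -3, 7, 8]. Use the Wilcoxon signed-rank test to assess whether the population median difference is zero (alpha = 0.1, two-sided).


Step 1: Drop any zero differences (none here) and take |d_i|.
|d| = [3, 1, 4, 4, 1, 3, 7, 8]
Step 2: Midrank |d_i| (ties get averaged ranks).
ranks: |3|->3.5, |1|->1.5, |4|->5.5, |4|->5.5, |1|->1.5, |3|->3.5, |7|->7, |8|->8
Step 3: Attach original signs; sum ranks with positive sign and with negative sign.
W+ = 3.5 + 1.5 + 7 + 8 = 20
W- = 1.5 + 5.5 + 5.5 + 3.5 = 16
(Check: W+ + W- = 36 should equal n(n+1)/2 = 36.)
Step 4: Test statistic W = min(W+, W-) = 16.
Step 5: Ties in |d|, so use the tie-corrected normal approximation.
        E[W] = n(n+1)/4 = 8*9/4 = 18.
        Tie groups: |d|=1 (t=2), |d|=3 (t=2), |d|=4 (t=2); sum(t^3 - t) = 18.
        Var[W] = n(n+1)(2n+1)/24 - sum(t^3-t)/48 = 1224/24 - 18/48 = 50.625.
        z = (W - E[W]) / sqrt(Var[W]) = (16 - 18) / 7.1151 = -0.2811.
        Two-sided p = 2*Phi(z) = 0.778640.
Step 6: alpha = 0.1. fail to reject H0.

W+ = 20, W- = 16, W = min = 16, p = 0.778640, fail to reject H0.


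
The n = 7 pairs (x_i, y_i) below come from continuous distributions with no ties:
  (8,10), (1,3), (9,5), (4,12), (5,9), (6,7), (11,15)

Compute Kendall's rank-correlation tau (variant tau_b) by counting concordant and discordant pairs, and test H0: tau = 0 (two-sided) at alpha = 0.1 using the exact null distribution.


Step 1: Enumerate the 21 unordered pairs (i,j) with i<j and classify each by sign(x_j-x_i) * sign(y_j-y_i).
  (1,2):dx=-7,dy=-7->C; (1,3):dx=+1,dy=-5->D; (1,4):dx=-4,dy=+2->D; (1,5):dx=-3,dy=-1->C
  (1,6):dx=-2,dy=-3->C; (1,7):dx=+3,dy=+5->C; (2,3):dx=+8,dy=+2->C; (2,4):dx=+3,dy=+9->C
  (2,5):dx=+4,dy=+6->C; (2,6):dx=+5,dy=+4->C; (2,7):dx=+10,dy=+12->C; (3,4):dx=-5,dy=+7->D
  (3,5):dx=-4,dy=+4->D; (3,6):dx=-3,dy=+2->D; (3,7):dx=+2,dy=+10->C; (4,5):dx=+1,dy=-3->D
  (4,6):dx=+2,dy=-5->D; (4,7):dx=+7,dy=+3->C; (5,6):dx=+1,dy=-2->D; (5,7):dx=+6,dy=+6->C
  (6,7):dx=+5,dy=+8->C
Step 2: C = 13, D = 8, total pairs = 21.
Step 3: tau = (C - D)/(n(n-1)/2) = (13 - 8)/21 = 0.238095.
Step 4: Exact two-sided p-value (enumerate n! = 5040 permutations of y under H0): p = 0.561905.
Step 5: alpha = 0.1. fail to reject H0.

tau_b = 0.2381 (C=13, D=8), p = 0.561905, fail to reject H0.


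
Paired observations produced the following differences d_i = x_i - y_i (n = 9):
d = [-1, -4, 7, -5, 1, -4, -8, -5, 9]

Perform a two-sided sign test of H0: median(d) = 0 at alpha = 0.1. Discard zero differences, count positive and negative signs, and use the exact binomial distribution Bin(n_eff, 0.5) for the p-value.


Step 1: Discard zero differences. Original n = 9; n_eff = number of nonzero differences = 9.
Nonzero differences (with sign): -1, -4, +7, -5, +1, -4, -8, -5, +9
Step 2: Count signs: positive = 3, negative = 6.
Step 3: Under H0: P(positive) = 0.5, so the number of positives S ~ Bin(9, 0.5).
Step 4: Two-sided exact p-value = sum of Bin(9,0.5) probabilities at or below the observed probability = 0.507812.
Step 5: alpha = 0.1. fail to reject H0.

n_eff = 9, pos = 3, neg = 6, p = 0.507812, fail to reject H0.


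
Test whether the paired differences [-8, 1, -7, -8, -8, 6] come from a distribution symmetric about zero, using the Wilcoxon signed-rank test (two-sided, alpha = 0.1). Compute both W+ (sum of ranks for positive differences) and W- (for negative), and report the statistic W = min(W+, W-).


Step 1: Drop any zero differences (none here) and take |d_i|.
|d| = [8, 1, 7, 8, 8, 6]
Step 2: Midrank |d_i| (ties get averaged ranks).
ranks: |8|->5, |1|->1, |7|->3, |8|->5, |8|->5, |6|->2
Step 3: Attach original signs; sum ranks with positive sign and with negative sign.
W+ = 1 + 2 = 3
W- = 5 + 3 + 5 + 5 = 18
(Check: W+ + W- = 21 should equal n(n+1)/2 = 21.)
Step 4: Test statistic W = min(W+, W-) = 3.
Step 5: Ties in |d|, so use the tie-corrected normal approximation.
        E[W] = n(n+1)/4 = 6*7/4 = 10.5.
        Tie groups: |d|=8 (t=3); sum(t^3 - t) = 24.
        Var[W] = n(n+1)(2n+1)/24 - sum(t^3-t)/48 = 546/24 - 24/48 = 22.25.
        z = (W - E[W]) / sqrt(Var[W]) = (3 - 10.5) / 4.7170 = -1.5900.
        Two-sided p = 2*Phi(z) = 0.111836.
Step 6: alpha = 0.1. fail to reject H0.

W+ = 3, W- = 18, W = min = 3, p = 0.111836, fail to reject H0.


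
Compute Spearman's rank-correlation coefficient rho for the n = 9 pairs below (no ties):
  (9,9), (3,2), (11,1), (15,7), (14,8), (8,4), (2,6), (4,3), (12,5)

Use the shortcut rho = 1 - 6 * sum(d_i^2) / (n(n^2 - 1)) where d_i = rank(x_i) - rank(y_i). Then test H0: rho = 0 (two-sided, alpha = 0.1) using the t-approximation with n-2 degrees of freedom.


Step 1: Rank x and y separately (midranks; no ties here).
rank(x): 9->5, 3->2, 11->6, 15->9, 14->8, 8->4, 2->1, 4->3, 12->7
rank(y): 9->9, 2->2, 1->1, 7->7, 8->8, 4->4, 6->6, 3->3, 5->5
Step 2: d_i = R_x(i) - R_y(i); compute d_i^2.
  (5-9)^2=16, (2-2)^2=0, (6-1)^2=25, (9-7)^2=4, (8-8)^2=0, (4-4)^2=0, (1-6)^2=25, (3-3)^2=0, (7-5)^2=4
sum(d^2) = 74.
Step 3: rho = 1 - 6*74 / (9*(9^2 - 1)) = 1 - 444/720 = 0.383333.
Step 4: Under H0, t = rho * sqrt((n-2)/(1-rho^2)) = 1.0981 ~ t(7).
Step 5: Two-sided p-value from the t-distribution with 7 df = 0.308495.
Step 6: alpha = 0.1. fail to reject H0.

rho = 0.3833, p = 0.308495, fail to reject H0 at alpha = 0.1.


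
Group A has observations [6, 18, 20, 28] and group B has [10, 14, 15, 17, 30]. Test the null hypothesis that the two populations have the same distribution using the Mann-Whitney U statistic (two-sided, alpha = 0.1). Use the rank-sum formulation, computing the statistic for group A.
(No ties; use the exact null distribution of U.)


Step 1: Combine and sort all 9 observations; assign midranks.
sorted (value, group): (6,X), (10,Y), (14,Y), (15,Y), (17,Y), (18,X), (20,X), (28,X), (30,Y)
ranks: 6->1, 10->2, 14->3, 15->4, 17->5, 18->6, 20->7, 28->8, 30->9
Step 2: Rank sum for X: R1 = 1 + 6 + 7 + 8 = 22.
Step 3: U_X = R1 - n1(n1+1)/2 = 22 - 4*5/2 = 22 - 10 = 12.
       U_Y = n1*n2 - U_X = 20 - 12 = 8.
Step 4: No ties, so the exact null distribution of U (based on enumerating the C(9,4) = 126 equally likely rank assignments) gives the two-sided p-value.
Step 5: p-value = 0.730159; compare to alpha = 0.1. fail to reject H0.

U_X = 12, p = 0.730159, fail to reject H0 at alpha = 0.1.


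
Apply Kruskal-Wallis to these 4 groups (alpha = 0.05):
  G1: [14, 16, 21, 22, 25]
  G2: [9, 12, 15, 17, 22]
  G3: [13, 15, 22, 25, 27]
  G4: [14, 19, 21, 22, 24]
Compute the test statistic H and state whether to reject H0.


Step 1: Combine all N = 20 observations and assign midranks.
sorted (value, group, rank): (9,G2,1), (12,G2,2), (13,G3,3), (14,G1,4.5), (14,G4,4.5), (15,G2,6.5), (15,G3,6.5), (16,G1,8), (17,G2,9), (19,G4,10), (21,G1,11.5), (21,G4,11.5), (22,G1,14.5), (22,G2,14.5), (22,G3,14.5), (22,G4,14.5), (24,G4,17), (25,G1,18.5), (25,G3,18.5), (27,G3,20)
Step 2: Sum ranks within each group.
R_1 = 57 (n_1 = 5)
R_2 = 33 (n_2 = 5)
R_3 = 62.5 (n_3 = 5)
R_4 = 57.5 (n_4 = 5)
Step 3: H = 12/(N(N+1)) * sum(R_i^2/n_i) - 3(N+1)
     = 12/(20*21) * (57^2/5 + 33^2/5 + 62.5^2/5 + 57.5^2/5) - 3*21
     = 0.028571 * 2310.1 - 63
     = 3.002857.
Step 4: Ties present; correction factor C = 1 - 84/(20^3 - 20) = 0.989474. Corrected H = 3.002857 / 0.989474 = 3.034802.
Step 5: Under H0, H ~ chi^2(3); p-value = 0.386290.
Step 6: alpha = 0.05. fail to reject H0.

H = 3.0348, df = 3, p = 0.386290, fail to reject H0.


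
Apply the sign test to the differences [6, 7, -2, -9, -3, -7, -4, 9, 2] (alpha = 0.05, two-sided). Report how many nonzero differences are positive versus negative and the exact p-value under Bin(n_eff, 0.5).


Step 1: Discard zero differences. Original n = 9; n_eff = number of nonzero differences = 9.
Nonzero differences (with sign): +6, +7, -2, -9, -3, -7, -4, +9, +2
Step 2: Count signs: positive = 4, negative = 5.
Step 3: Under H0: P(positive) = 0.5, so the number of positives S ~ Bin(9, 0.5).
Step 4: Two-sided exact p-value = sum of Bin(9,0.5) probabilities at or below the observed probability = 1.000000.
Step 5: alpha = 0.05. fail to reject H0.

n_eff = 9, pos = 4, neg = 5, p = 1.000000, fail to reject H0.


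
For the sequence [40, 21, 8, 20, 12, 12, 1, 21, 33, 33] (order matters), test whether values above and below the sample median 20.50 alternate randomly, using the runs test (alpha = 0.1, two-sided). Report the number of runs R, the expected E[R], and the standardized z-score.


Step 1: Compute median = 20.50; label A = above, B = below.
Labels in order: AABBBBBAAA  (n_A = 5, n_B = 5)
Step 2: Count runs R = 3.
Step 3: Under H0 (random ordering), E[R] = 2*n_A*n_B/(n_A+n_B) + 1 = 2*5*5/10 + 1 = 6.0000.
        Var[R] = 2*n_A*n_B*(2*n_A*n_B - n_A - n_B) / ((n_A+n_B)^2 * (n_A+n_B-1)) = 2000/900 = 2.2222.
        SD[R] = 1.4907.
Step 4: Continuity-corrected z = (R + 0.5 - E[R]) / SD[R] = (3 + 0.5 - 6.0000) / 1.4907 = -1.6771.
Step 5: Two-sided p-value via normal approximation = 2*(1 - Phi(|z|)) = 0.093533.
Step 6: alpha = 0.1. reject H0.

R = 3, z = -1.6771, p = 0.093533, reject H0.


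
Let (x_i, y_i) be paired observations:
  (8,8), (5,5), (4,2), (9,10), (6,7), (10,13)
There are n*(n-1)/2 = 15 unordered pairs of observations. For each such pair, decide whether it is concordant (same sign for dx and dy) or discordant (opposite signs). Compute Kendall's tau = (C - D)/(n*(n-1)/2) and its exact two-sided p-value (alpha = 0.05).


Step 1: Enumerate the 15 unordered pairs (i,j) with i<j and classify each by sign(x_j-x_i) * sign(y_j-y_i).
  (1,2):dx=-3,dy=-3->C; (1,3):dx=-4,dy=-6->C; (1,4):dx=+1,dy=+2->C; (1,5):dx=-2,dy=-1->C
  (1,6):dx=+2,dy=+5->C; (2,3):dx=-1,dy=-3->C; (2,4):dx=+4,dy=+5->C; (2,5):dx=+1,dy=+2->C
  (2,6):dx=+5,dy=+8->C; (3,4):dx=+5,dy=+8->C; (3,5):dx=+2,dy=+5->C; (3,6):dx=+6,dy=+11->C
  (4,5):dx=-3,dy=-3->C; (4,6):dx=+1,dy=+3->C; (5,6):dx=+4,dy=+6->C
Step 2: C = 15, D = 0, total pairs = 15.
Step 3: tau = (C - D)/(n(n-1)/2) = (15 - 0)/15 = 1.000000.
Step 4: Exact two-sided p-value (enumerate n! = 720 permutations of y under H0): p = 0.002778.
Step 5: alpha = 0.05. reject H0.

tau_b = 1.0000 (C=15, D=0), p = 0.002778, reject H0.


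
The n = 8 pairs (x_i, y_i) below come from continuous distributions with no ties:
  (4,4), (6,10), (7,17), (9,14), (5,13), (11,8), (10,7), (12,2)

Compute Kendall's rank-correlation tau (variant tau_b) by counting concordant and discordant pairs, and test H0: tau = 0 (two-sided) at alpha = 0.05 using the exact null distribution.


Step 1: Enumerate the 28 unordered pairs (i,j) with i<j and classify each by sign(x_j-x_i) * sign(y_j-y_i).
  (1,2):dx=+2,dy=+6->C; (1,3):dx=+3,dy=+13->C; (1,4):dx=+5,dy=+10->C; (1,5):dx=+1,dy=+9->C
  (1,6):dx=+7,dy=+4->C; (1,7):dx=+6,dy=+3->C; (1,8):dx=+8,dy=-2->D; (2,3):dx=+1,dy=+7->C
  (2,4):dx=+3,dy=+4->C; (2,5):dx=-1,dy=+3->D; (2,6):dx=+5,dy=-2->D; (2,7):dx=+4,dy=-3->D
  (2,8):dx=+6,dy=-8->D; (3,4):dx=+2,dy=-3->D; (3,5):dx=-2,dy=-4->C; (3,6):dx=+4,dy=-9->D
  (3,7):dx=+3,dy=-10->D; (3,8):dx=+5,dy=-15->D; (4,5):dx=-4,dy=-1->C; (4,6):dx=+2,dy=-6->D
  (4,7):dx=+1,dy=-7->D; (4,8):dx=+3,dy=-12->D; (5,6):dx=+6,dy=-5->D; (5,7):dx=+5,dy=-6->D
  (5,8):dx=+7,dy=-11->D; (6,7):dx=-1,dy=-1->C; (6,8):dx=+1,dy=-6->D; (7,8):dx=+2,dy=-5->D
Step 2: C = 11, D = 17, total pairs = 28.
Step 3: tau = (C - D)/(n(n-1)/2) = (11 - 17)/28 = -0.214286.
Step 4: Exact two-sided p-value (enumerate n! = 40320 permutations of y under H0): p = 0.548413.
Step 5: alpha = 0.05. fail to reject H0.

tau_b = -0.2143 (C=11, D=17), p = 0.548413, fail to reject H0.


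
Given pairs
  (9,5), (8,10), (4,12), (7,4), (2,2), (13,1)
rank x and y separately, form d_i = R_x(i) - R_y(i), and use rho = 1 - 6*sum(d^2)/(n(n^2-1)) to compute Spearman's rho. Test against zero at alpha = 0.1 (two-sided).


Step 1: Rank x and y separately (midranks; no ties here).
rank(x): 9->5, 8->4, 4->2, 7->3, 2->1, 13->6
rank(y): 5->4, 10->5, 12->6, 4->3, 2->2, 1->1
Step 2: d_i = R_x(i) - R_y(i); compute d_i^2.
  (5-4)^2=1, (4-5)^2=1, (2-6)^2=16, (3-3)^2=0, (1-2)^2=1, (6-1)^2=25
sum(d^2) = 44.
Step 3: rho = 1 - 6*44 / (6*(6^2 - 1)) = 1 - 264/210 = -0.257143.
Step 4: Under H0, t = rho * sqrt((n-2)/(1-rho^2)) = -0.5322 ~ t(4).
Step 5: Two-sided p-value from the t-distribution with 4 df = 0.622787.
Step 6: alpha = 0.1. fail to reject H0.

rho = -0.2571, p = 0.622787, fail to reject H0 at alpha = 0.1.


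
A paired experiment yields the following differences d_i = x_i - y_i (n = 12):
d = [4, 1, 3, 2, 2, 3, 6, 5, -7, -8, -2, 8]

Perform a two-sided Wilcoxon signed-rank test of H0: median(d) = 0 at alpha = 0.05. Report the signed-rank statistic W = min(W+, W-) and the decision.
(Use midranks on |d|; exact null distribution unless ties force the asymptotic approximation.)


Step 1: Drop any zero differences (none here) and take |d_i|.
|d| = [4, 1, 3, 2, 2, 3, 6, 5, 7, 8, 2, 8]
Step 2: Midrank |d_i| (ties get averaged ranks).
ranks: |4|->7, |1|->1, |3|->5.5, |2|->3, |2|->3, |3|->5.5, |6|->9, |5|->8, |7|->10, |8|->11.5, |2|->3, |8|->11.5
Step 3: Attach original signs; sum ranks with positive sign and with negative sign.
W+ = 7 + 1 + 5.5 + 3 + 3 + 5.5 + 9 + 8 + 11.5 = 53.5
W- = 10 + 11.5 + 3 = 24.5
(Check: W+ + W- = 78 should equal n(n+1)/2 = 78.)
Step 4: Test statistic W = min(W+, W-) = 24.5.
Step 5: Ties in |d|, so use the tie-corrected normal approximation.
        E[W] = n(n+1)/4 = 12*13/4 = 39.
        Tie groups: |d|=2 (t=3), |d|=3 (t=2), |d|=8 (t=2); sum(t^3 - t) = 36.
        Var[W] = n(n+1)(2n+1)/24 - sum(t^3-t)/48 = 3900/24 - 36/48 = 161.75.
        z = (W - E[W]) / sqrt(Var[W]) = (24.5 - 39) / 12.7181 = -1.1401.
        Two-sided p = 2*Phi(z) = 0.254241.
Step 6: alpha = 0.05. fail to reject H0.

W+ = 53.5, W- = 24.5, W = min = 24.5, p = 0.254241, fail to reject H0.


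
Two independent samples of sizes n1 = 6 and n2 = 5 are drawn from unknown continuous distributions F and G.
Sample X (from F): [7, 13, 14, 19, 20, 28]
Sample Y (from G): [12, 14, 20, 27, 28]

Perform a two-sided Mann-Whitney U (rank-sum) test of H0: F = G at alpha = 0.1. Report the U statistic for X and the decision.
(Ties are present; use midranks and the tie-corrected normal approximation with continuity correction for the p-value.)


Step 1: Combine and sort all 11 observations; assign midranks.
sorted (value, group): (7,X), (12,Y), (13,X), (14,X), (14,Y), (19,X), (20,X), (20,Y), (27,Y), (28,X), (28,Y)
ranks: 7->1, 12->2, 13->3, 14->4.5, 14->4.5, 19->6, 20->7.5, 20->7.5, 27->9, 28->10.5, 28->10.5
Step 2: Rank sum for X: R1 = 1 + 3 + 4.5 + 6 + 7.5 + 10.5 = 32.5.
Step 3: U_X = R1 - n1(n1+1)/2 = 32.5 - 6*7/2 = 32.5 - 21 = 11.5.
       U_Y = n1*n2 - U_X = 30 - 11.5 = 18.5.
Step 4: Ties are present, so use the tie-corrected normal approximation (with continuity correction) for the p-value.
Step 5: p-value = 0.581294; compare to alpha = 0.1. fail to reject H0.

U_X = 11.5, p = 0.581294, fail to reject H0 at alpha = 0.1.


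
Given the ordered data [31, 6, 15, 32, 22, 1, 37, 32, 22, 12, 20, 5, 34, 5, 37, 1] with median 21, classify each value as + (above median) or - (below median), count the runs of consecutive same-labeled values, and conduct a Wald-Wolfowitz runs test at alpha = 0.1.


Step 1: Compute median = 21; label A = above, B = below.
Labels in order: ABBAABAAABBBABAB  (n_A = 8, n_B = 8)
Step 2: Count runs R = 10.
Step 3: Under H0 (random ordering), E[R] = 2*n_A*n_B/(n_A+n_B) + 1 = 2*8*8/16 + 1 = 9.0000.
        Var[R] = 2*n_A*n_B*(2*n_A*n_B - n_A - n_B) / ((n_A+n_B)^2 * (n_A+n_B-1)) = 14336/3840 = 3.7333.
        SD[R] = 1.9322.
Step 4: Continuity-corrected z = (R - 0.5 - E[R]) / SD[R] = (10 - 0.5 - 9.0000) / 1.9322 = 0.2588.
Step 5: Two-sided p-value via normal approximation = 2*(1 - Phi(|z|)) = 0.795809.
Step 6: alpha = 0.1. fail to reject H0.

R = 10, z = 0.2588, p = 0.795809, fail to reject H0.


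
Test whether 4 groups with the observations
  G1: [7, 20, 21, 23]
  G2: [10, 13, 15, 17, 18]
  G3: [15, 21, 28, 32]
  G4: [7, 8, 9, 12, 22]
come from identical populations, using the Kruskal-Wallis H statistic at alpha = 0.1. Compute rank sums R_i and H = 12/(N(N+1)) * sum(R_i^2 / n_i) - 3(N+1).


Step 1: Combine all N = 18 observations and assign midranks.
sorted (value, group, rank): (7,G1,1.5), (7,G4,1.5), (8,G4,3), (9,G4,4), (10,G2,5), (12,G4,6), (13,G2,7), (15,G2,8.5), (15,G3,8.5), (17,G2,10), (18,G2,11), (20,G1,12), (21,G1,13.5), (21,G3,13.5), (22,G4,15), (23,G1,16), (28,G3,17), (32,G3,18)
Step 2: Sum ranks within each group.
R_1 = 43 (n_1 = 4)
R_2 = 41.5 (n_2 = 5)
R_3 = 57 (n_3 = 4)
R_4 = 29.5 (n_4 = 5)
Step 3: H = 12/(N(N+1)) * sum(R_i^2/n_i) - 3(N+1)
     = 12/(18*19) * (43^2/4 + 41.5^2/5 + 57^2/4 + 29.5^2/5) - 3*19
     = 0.035088 * 1793 - 57
     = 5.912281.
Step 4: Ties present; correction factor C = 1 - 18/(18^3 - 18) = 0.996904. Corrected H = 5.912281 / 0.996904 = 5.930642.
Step 5: Under H0, H ~ chi^2(3); p-value = 0.115034.
Step 6: alpha = 0.1. fail to reject H0.

H = 5.9306, df = 3, p = 0.115034, fail to reject H0.
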